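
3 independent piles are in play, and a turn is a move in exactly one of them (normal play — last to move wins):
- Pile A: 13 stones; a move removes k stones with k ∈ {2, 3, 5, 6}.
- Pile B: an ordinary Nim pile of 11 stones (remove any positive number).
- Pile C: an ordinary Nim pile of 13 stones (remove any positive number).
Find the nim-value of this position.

4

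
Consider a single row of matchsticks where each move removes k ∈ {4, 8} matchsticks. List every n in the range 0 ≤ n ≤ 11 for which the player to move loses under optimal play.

Build the Grundy sequence with g(k) = mex{g(k−s) : s ∈ {4, 8}, s ≤ k}:
g(0) = mex{} = 0
g(1) = mex{} = 0
g(2) = mex{} = 0
g(3) = mex{} = 0
g(4) = mex{0} = 1
g(5) = mex{0} = 1
g(6) = mex{0} = 1
g(7) = mex{0} = 1
g(8) = mex{0,1} = 2
g(9) = mex{0,1} = 2
g(10) = mex{0,1} = 2
g(11) = mex{0,1} = 2
The P-positions (g = 0) in 0..11 are 0, 1, 2, 3.

0, 1, 2, 3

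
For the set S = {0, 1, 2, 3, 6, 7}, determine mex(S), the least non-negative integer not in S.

The values 0, 1, 2, 3 are all present; 4 is the first non-negative integer missing from the set.

4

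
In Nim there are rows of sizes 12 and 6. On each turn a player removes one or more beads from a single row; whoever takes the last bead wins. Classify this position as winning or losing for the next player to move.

Winning position

In binary:
  1100  (12)
  0110  (6)
  ----
  1010  (10)
The nim-sum is 10 ≠ 0, so this is an N-position: the player to move can win.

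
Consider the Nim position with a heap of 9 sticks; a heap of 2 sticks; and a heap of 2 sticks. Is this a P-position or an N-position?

Nim-sum: 9 ⊕ 2 ⊕ 2 = 9.
The nim-sum is 9 ≠ 0, so this is an N-position: the player to move can win.

N-position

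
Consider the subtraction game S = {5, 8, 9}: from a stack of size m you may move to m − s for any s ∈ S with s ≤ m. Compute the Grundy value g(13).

2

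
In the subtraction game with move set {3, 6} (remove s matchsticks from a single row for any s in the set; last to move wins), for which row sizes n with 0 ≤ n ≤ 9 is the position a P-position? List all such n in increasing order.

Compute g(0), g(1), … for moves {3, 6}:
g(0) = mex{} = 0
g(1) = mex{} = 0
g(2) = mex{} = 0
g(3) = mex{0} = 1
g(4) = mex{0} = 1
g(5) = mex{0} = 1
g(6) = mex{0,1} = 2
g(7) = mex{0,1} = 2
g(8) = mex{0,1} = 2
g(9) = mex{1,2} = 0
The P-positions (g = 0) in 0..9 are 0, 1, 2, 9.

0, 1, 2, 9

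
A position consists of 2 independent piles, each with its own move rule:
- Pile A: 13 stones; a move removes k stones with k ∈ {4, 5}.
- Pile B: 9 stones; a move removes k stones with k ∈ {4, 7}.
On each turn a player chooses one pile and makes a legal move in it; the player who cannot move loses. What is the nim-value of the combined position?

Grundy values for pile A (subtraction set {4, 5}):
g(0) = mex{} = 0
g(1) = mex{} = 0
g(2) = mex{} = 0
g(3) = mex{} = 0
g(4) = mex{0} = 1
g(5) = mex{0} = 1
g(6) = mex{0} = 1
g(7) = mex{0} = 1
g(8) = mex{0,1} = 2
g(9) = mex{1} = 0
g(10) = mex{1} = 0
g(11) = mex{1} = 0
g(12) = mex{1,2} = 0
g(13) = mex{0,2} = 1
So g(13) = 1.
Grundy values for pile B (subtraction set {4, 7}):
k:     0  1  2  3  4  5  6  7  8  9
g(k):  0  0  0  0  1  1  1  1  2  2
So g(9) = 2.
By the Sprague-Grundy theorem, the Grundy value of a sum of independent games is the XOR of the component values.
Combined value = 1 XOR 2 = 3.

3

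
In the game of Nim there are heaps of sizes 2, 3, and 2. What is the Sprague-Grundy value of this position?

In binary:
  10  (2)
  11  (3)
  10  (2)
  --
  11  (3)

3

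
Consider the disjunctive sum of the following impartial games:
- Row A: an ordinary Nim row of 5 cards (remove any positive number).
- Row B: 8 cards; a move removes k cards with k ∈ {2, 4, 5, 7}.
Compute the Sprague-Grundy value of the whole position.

1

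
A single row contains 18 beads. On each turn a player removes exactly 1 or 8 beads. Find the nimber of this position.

Grundy values for subtraction set {1, 8}:
k:     0  1  2  3  4  5  6  7  8  9 10 11 12 13 14 15 16 17 18
g(k):  0  1  0  1  0  1  0  1  2  0  1  0  1  0  1  0  1  2  0
So g(18) = 0.

0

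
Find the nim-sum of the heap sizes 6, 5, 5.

Compute the nim-sum pairwise:
6 ⊕ 5 = 3
3 ⊕ 5 = 6

6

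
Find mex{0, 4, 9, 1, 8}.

The values 0, 1 are all present; 2 is the first non-negative integer missing from the set.

2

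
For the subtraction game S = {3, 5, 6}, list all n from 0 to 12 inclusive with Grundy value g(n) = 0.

Grundy values for subtraction set {3, 5, 6}:
k:     0  1  2  3  4  5  6  7  8  9 10 11 12
g(k):  0  0  0  1  1  1  2  2  2  0  0  0  1
The P-positions (g = 0) in 0..12 are 0, 1, 2, 9, 10, 11.

0, 1, 2, 9, 10, 11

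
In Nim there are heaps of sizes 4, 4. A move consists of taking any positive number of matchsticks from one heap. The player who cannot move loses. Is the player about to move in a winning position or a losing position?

Write each in binary and XOR column by column:
  100  (4)
  100  (4)
  ---
  000  (0)
The nim-sum is 0, so this is a P-position: the player to move is in a losing position under optimal play.

Losing position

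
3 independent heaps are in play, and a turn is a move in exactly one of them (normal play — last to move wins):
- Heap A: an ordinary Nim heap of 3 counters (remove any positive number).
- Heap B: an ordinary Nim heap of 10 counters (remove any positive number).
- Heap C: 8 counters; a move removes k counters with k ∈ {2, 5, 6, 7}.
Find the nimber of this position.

11

Heap A is a plain Nim heap of size 3, so its Grundy value is 3.
Heap B is a plain Nim heap of size 10, so its Grundy value is 10.
For heap C, compute g(0), g(1), … with moves {2, 5, 6, 7}:
g(0) = mex{} = 0
g(1) = mex{} = 0
g(2) = mex{0} = 1
g(3) = mex{0} = 1
g(4) = mex{1} = 0
g(5) = mex{0,1} = 2
g(6) = mex{0} = 1
g(7) = mex{0,1,2} = 3
g(8) = mex{0,1} = 2
So g(8) = 2.
By the Sprague-Grundy theorem, the Grundy value of a sum of independent games is the XOR of the component values.
Combined value = 3 XOR 10 XOR 2 = 11.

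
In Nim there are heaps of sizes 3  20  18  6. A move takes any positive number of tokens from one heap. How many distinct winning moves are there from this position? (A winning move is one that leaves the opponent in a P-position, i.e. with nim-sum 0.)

3

Bitwise XOR of the heap sizes:
  00011  (3)
  10100  (20)
  10010  (18)
  00110  (6)
  -----
  00011  (3)
The overall nim-sum is X = 3. A heap of size p has a winning move iff p XOR X < p (reduce it to p XOR X).
  3: 3 XOR 3 = 0 < 3 — winning move (to 0).
  20: 20 XOR 3 = 23 ≥ 20 — no move.
  18: 18 XOR 3 = 17 < 18 — winning move (to 17).
  6: 6 XOR 3 = 5 < 6 — winning move (to 5).
That gives 3 winning moves.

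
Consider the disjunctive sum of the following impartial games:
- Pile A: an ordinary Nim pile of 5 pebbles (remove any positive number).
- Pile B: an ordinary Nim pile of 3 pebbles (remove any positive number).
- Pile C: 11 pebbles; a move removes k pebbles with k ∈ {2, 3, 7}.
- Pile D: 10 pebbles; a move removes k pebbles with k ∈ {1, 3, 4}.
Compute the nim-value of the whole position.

Pile A is a plain Nim pile of size 5, so its Grundy value is 5.
Pile B is a plain Nim pile of size 3, so its Grundy value is 3.
Grundy values for pile C (subtraction set {2, 3, 7}):
k:     0  1  2  3  4  5  6  7  8  9 10 11
g(k):  0  0  1  1  2  0  0  1  1  2  0  0
So g(11) = 0.
For pile D, compute g(0), g(1), … with moves {1, 3, 4}:
k:     0  1  2  3  4  5  6  7  8  9 10
g(k):  0  1  0  1  2  3  2  0  1  0  1
So g(10) = 1.
By the Sprague-Grundy theorem, the Grundy value of a sum of independent games is the XOR of the component values.
Combined value = 5 ⊕ 3 ⊕ 0 ⊕ 1 = 7.

7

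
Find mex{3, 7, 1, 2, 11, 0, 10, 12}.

The values 0, 1, 2, 3 are all present; 4 is the first non-negative integer missing from the set.

4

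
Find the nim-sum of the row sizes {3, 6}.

Compute the nim-sum pairwise:
3 ⊕ 6 = 5

5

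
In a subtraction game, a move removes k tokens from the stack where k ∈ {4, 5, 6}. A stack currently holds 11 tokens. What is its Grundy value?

Build the Grundy sequence with g(k) = mex{g(k−s) : s ∈ {4, 5, 6}, s ≤ k}:
g(0) = mex{} = 0
g(1) = mex{} = 0
g(2) = mex{} = 0
g(3) = mex{} = 0
g(4) = mex{0} = 1
g(5) = mex{0} = 1
g(6) = mex{0} = 1
g(7) = mex{0} = 1
g(8) = mex{0,1} = 2
g(9) = mex{0,1} = 2
g(10) = mex{1} = 0
g(11) = mex{1} = 0
So g(11) = 0.

0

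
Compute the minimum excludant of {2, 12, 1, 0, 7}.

The values 0, 1, 2 are all present; 3 is the first non-negative integer missing from the set.

3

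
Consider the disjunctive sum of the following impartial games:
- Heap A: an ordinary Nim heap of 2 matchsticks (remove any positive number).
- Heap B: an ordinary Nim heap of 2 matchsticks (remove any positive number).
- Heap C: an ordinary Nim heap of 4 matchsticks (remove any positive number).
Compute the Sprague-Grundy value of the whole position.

4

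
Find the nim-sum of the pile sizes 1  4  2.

7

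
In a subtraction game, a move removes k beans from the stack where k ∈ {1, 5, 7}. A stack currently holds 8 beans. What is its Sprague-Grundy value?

0

Grundy values for subtraction set {1, 5, 7}:
k:     0  1  2  3  4  5  6  7  8
g(k):  0  1  0  1  0  1  0  1  0
So g(8) = 0.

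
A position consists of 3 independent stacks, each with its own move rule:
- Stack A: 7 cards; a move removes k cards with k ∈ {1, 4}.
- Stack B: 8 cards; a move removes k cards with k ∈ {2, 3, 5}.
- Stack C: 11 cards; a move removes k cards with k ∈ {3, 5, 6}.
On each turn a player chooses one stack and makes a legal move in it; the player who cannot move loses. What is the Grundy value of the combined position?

0

For stack A, compute g(0), g(1), … with moves {1, 4}:
g(0) = mex{} = 0
g(1) = mex{0} = 1
g(2) = mex{1} = 0
g(3) = mex{0} = 1
g(4) = mex{0,1} = 2
g(5) = mex{1,2} = 0
g(6) = mex{0} = 1
g(7) = mex{1} = 0
So g(7) = 0.
Grundy values for stack B (subtraction set {2, 3, 5}):
k:     0  1  2  3  4  5  6  7  8
g(k):  0  0  1  1  2  2  3  0  0
So g(8) = 0.
Build the Grundy sequence for stack C with g(k) = mex{g(k−s) : s ∈ {3, 5, 6}, s ≤ k}:
g(0) = mex{} = 0
g(1) = mex{} = 0
g(2) = mex{} = 0
g(3) = mex{0} = 1
g(4) = mex{0} = 1
g(5) = mex{0} = 1
g(6) = mex{0,1} = 2
g(7) = mex{0,1} = 2
g(8) = mex{0,1} = 2
g(9) = mex{1,2} = 0
g(10) = mex{1,2} = 0
g(11) = mex{1,2} = 0
So g(11) = 0.
The value of a disjunctive sum is the nim-sum of the parts.
Combined value = 0 ⊕ 0 ⊕ 0 = 0.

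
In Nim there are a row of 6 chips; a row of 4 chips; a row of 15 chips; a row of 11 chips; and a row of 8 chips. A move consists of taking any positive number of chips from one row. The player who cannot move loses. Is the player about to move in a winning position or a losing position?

Winning position

Nim-sum: 6 ^ 4 ^ 15 ^ 11 ^ 8 = 14.
The nim-sum is 14 ≠ 0, so this is an N-position: the player to move can win.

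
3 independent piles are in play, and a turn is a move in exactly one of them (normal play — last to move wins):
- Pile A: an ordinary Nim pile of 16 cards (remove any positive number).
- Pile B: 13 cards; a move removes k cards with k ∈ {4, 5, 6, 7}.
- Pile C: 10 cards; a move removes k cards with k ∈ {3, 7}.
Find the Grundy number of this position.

Pile A is a plain Nim pile of size 16, so its Grundy value is 16.
For pile B, compute g(0), g(1), … with moves {4, 5, 6, 7}:
k:     0  1  2  3  4  5  6  7  8  9 10 11 12 13
g(k):  0  0  0  0  1  1  1  1  2  2  2  0  0  0
So g(13) = 0.
For pile C, compute g(0), g(1), … with moves {3, 7}:
k:     0  1  2  3  4  5  6  7  8  9 10
g(k):  0  0  0  1  1  1  0  2  2  1  0
So g(10) = 0.
The value of a disjunctive sum is the nim-sum of the parts.
Combined value = 16 XOR 0 XOR 0 = 16.

16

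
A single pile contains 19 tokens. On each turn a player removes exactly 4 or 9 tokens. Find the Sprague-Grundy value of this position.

1

Compute g(0), g(1), … for moves {4, 9}:
k:     0  1  2  3  4  5  6  7  8  9 10 11 12 13 14 15 16 17 18 19
g(k):  0  0  0  0  1  1  1  1  0  2  2  2  1  0  0  0  0  1  1  1
So g(19) = 1.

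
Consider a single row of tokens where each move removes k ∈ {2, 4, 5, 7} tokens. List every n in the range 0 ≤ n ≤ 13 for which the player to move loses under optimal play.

0, 1, 9, 10

Compute g(0), g(1), … for moves {2, 4, 5, 7}:
k:     0  1  2  3  4  5  6  7  8  9 10 11 12 13
g(k):  0  0  1  1  2  2  3  3  4  0  0  1  1  2
The P-positions (g = 0) in 0..13 are 0, 1, 9, 10.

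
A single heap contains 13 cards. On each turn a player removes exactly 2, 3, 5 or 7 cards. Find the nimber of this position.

Grundy values for subtraction set {2, 3, 5, 7}:
k:     0  1  2  3  4  5  6  7  8  9 10 11 12 13
g(k):  0  0  1  1  2  2  3  3  4  0  0  1  1  2
So g(13) = 2.

2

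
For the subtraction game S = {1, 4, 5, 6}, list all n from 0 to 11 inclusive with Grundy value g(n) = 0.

Grundy values for subtraction set {1, 4, 5, 6}:
g(0) = mex{} = 0
g(1) = mex{0} = 1
g(2) = mex{1} = 0
g(3) = mex{0} = 1
g(4) = mex{0,1} = 2
g(5) = mex{0,1,2} = 3
g(6) = mex{0,1,3} = 2
g(7) = mex{0,1,2} = 3
g(8) = mex{0,1,2,3} = 4
g(9) = mex{1,2,3,4} = 0
g(10) = mex{0,2,3} = 1
g(11) = mex{1,2,3} = 0
The P-positions (g = 0) in 0..11 are 0, 2, 9, 11.

0, 2, 9, 11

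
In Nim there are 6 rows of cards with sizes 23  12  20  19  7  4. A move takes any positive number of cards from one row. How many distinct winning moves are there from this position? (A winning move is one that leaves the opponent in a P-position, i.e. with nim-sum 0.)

3

Compute the nim-sum pairwise:
23 XOR 12 = 27
27 XOR 20 = 15
15 XOR 19 = 28
28 XOR 7 = 27
27 XOR 4 = 31
The overall nim-sum is X = 31. A row of size p has a winning move iff p XOR X < p (reduce it to p XOR X).
  23: 23 XOR 31 = 8 < 23 — winning move (to 8).
  12: 12 XOR 31 = 19 ≥ 12 — no move.
  20: 20 XOR 31 = 11 < 20 — winning move (to 11).
  19: 19 XOR 31 = 12 < 19 — winning move (to 12).
  7: 7 XOR 31 = 24 ≥ 7 — no move.
  4: 4 XOR 31 = 27 ≥ 4 — no move.
That gives 3 winning moves.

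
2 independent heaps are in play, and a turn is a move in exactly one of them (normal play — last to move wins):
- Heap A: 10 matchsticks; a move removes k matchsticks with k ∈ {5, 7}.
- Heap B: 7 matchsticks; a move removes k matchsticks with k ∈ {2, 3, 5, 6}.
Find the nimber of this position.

For heap A, compute g(0), g(1), … with moves {5, 7}:
g(0) = mex{} = 0
g(1) = mex{} = 0
g(2) = mex{} = 0
g(3) = mex{} = 0
g(4) = mex{} = 0
g(5) = mex{0} = 1
g(6) = mex{0} = 1
g(7) = mex{0} = 1
g(8) = mex{0} = 1
g(9) = mex{0} = 1
g(10) = mex{0,1} = 2
So g(10) = 2.
For heap B, compute g(0), g(1), … with moves {2, 3, 5, 6}:
k:     0  1  2  3  4  5  6  7
g(k):  0  0  1  1  2  2  3  3
So g(7) = 3.
By the Sprague-Grundy theorem, the Grundy value of a sum of independent games is the XOR of the component values.
Combined value = 2 ⊕ 3 = 1.

1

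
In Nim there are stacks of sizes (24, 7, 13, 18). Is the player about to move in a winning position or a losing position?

In binary:
  11000  (24)
  00111  (7)
  01101  (13)
  10010  (18)
  -----
  00000  (0)
The nim-sum is 0, so this is a P-position: the player to move is in a losing position under optimal play.

Losing position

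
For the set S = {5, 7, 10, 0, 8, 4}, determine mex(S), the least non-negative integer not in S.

0 is in the set but 1 is not, so the mex is 1.

1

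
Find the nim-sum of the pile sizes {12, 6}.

10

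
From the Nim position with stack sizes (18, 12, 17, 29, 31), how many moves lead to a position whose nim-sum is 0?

Nim-sum: 18 ^ 12 ^ 17 ^ 29 ^ 31 = 13.
The overall nim-sum is X = 13. A stack of size p has a winning move iff p XOR X < p (reduce it to p XOR X).
  18: 18 XOR 13 = 31 ≥ 18 — no move.
  12: 12 XOR 13 = 1 < 12 — winning move (to 1).
  17: 17 XOR 13 = 28 ≥ 17 — no move.
  29: 29 XOR 13 = 16 < 29 — winning move (to 16).
  31: 31 XOR 13 = 18 < 31 — winning move (to 18).
That gives 3 winning moves.

3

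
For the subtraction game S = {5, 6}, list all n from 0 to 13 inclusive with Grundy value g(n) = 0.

0, 1, 2, 3, 4, 11, 12, 13

Compute g(0), g(1), … for moves {5, 6}:
g(0) = mex{} = 0
g(1) = mex{} = 0
g(2) = mex{} = 0
g(3) = mex{} = 0
g(4) = mex{} = 0
g(5) = mex{0} = 1
g(6) = mex{0} = 1
g(7) = mex{0} = 1
g(8) = mex{0} = 1
g(9) = mex{0} = 1
g(10) = mex{0,1} = 2
g(11) = mex{1} = 0
g(12) = mex{1} = 0
g(13) = mex{1} = 0
The P-positions (g = 0) in 0..13 are 0, 1, 2, 3, 4, 11, 12, 13.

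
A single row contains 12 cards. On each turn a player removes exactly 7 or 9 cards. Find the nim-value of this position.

1

Compute g(0), g(1), … for moves {7, 9}:
k:     0  1  2  3  4  5  6  7  8  9 10 11 12
g(k):  0  0  0  0  0  0  0  1  1  1  1  1  1
So g(12) = 1.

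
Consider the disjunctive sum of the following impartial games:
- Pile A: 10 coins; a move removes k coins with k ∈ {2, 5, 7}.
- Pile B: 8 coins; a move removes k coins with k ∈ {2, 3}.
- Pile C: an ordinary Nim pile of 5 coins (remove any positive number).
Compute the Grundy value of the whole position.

Build the Grundy sequence for pile A with g(k) = mex{g(k−s) : s ∈ {2, 5, 7}, s ≤ k}:
g(0) = mex{} = 0
g(1) = mex{} = 0
g(2) = mex{0} = 1
g(3) = mex{0} = 1
g(4) = mex{1} = 0
g(5) = mex{0,1} = 2
g(6) = mex{0} = 1
g(7) = mex{0,1,2} = 3
g(8) = mex{0,1} = 2
g(9) = mex{0,1,3} = 2
g(10) = mex{1,2} = 0
So g(10) = 0.
For pile B, compute g(0), g(1), … with moves {2, 3}:
g(0) = mex{} = 0
g(1) = mex{} = 0
g(2) = mex{0} = 1
g(3) = mex{0} = 1
g(4) = mex{0,1} = 2
g(5) = mex{1} = 0
g(6) = mex{1,2} = 0
g(7) = mex{0,2} = 1
g(8) = mex{0} = 1
So g(8) = 1.
Pile C is a plain Nim pile of size 5, so its Grundy value is 5.
The value of a disjunctive sum is the nim-sum of the parts.
Combined value = 0 ⊕ 1 ⊕ 5 = 4.

4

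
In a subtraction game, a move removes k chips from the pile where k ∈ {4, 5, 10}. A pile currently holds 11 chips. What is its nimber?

Compute g(0), g(1), … for moves {4, 5, 10}:
k:     0  1  2  3  4  5  6  7  8  9 10 11
g(k):  0  0  0  0  1  1  1  1  2  0  2  2
So g(11) = 2.

2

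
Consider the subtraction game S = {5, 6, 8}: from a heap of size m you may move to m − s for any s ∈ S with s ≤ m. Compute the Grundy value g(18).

1

Grundy values for subtraction set {5, 6, 8}:
k:     0  1  2  3  4  5  6  7  8  9 10 11 12 13 14 15 16 17 18
g(k):  0  0  0  0  0  1  1  1  1  1  2  2  2  0  0  0  0  0  1
So g(18) = 1.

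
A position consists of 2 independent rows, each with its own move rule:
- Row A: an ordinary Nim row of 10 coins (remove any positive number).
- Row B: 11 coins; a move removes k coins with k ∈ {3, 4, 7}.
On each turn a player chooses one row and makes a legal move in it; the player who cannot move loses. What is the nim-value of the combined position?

10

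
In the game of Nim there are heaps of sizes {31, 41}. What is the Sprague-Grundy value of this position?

Nim-sum: 31 ⊕ 41 = 54.

54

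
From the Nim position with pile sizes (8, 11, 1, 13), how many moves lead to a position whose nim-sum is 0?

3

In binary:
  1000  (8)
  1011  (11)
  0001  (1)
  1101  (13)
  ----
  1111  (15)
The overall nim-sum is X = 15. A pile of size p has a winning move iff p XOR X < p (reduce it to p XOR X).
  8: 8 XOR 15 = 7 < 8 — winning move (to 7).
  11: 11 XOR 15 = 4 < 11 — winning move (to 4).
  1: 1 XOR 15 = 14 ≥ 1 — no move.
  13: 13 XOR 15 = 2 < 13 — winning move (to 2).
That gives 3 winning moves.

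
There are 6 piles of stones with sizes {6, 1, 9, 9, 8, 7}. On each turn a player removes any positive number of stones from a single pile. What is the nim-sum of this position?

8

Compute the nim-sum pairwise:
6 ⊕ 1 = 7
7 ⊕ 9 = 14
14 ⊕ 9 = 7
7 ⊕ 8 = 15
15 ⊕ 7 = 8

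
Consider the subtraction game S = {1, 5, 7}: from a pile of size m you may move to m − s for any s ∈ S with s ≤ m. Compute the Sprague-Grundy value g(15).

1

Build the Grundy sequence with g(k) = mex{g(k−s) : s ∈ {1, 5, 7}, s ≤ k}:
k:     0  1  2  3  4  5  6  7  8  9 10 11 12 13 14 15
g(k):  0  1  0  1  0  1  0  1  0  1  0  1  0  1  0  1
So g(15) = 1.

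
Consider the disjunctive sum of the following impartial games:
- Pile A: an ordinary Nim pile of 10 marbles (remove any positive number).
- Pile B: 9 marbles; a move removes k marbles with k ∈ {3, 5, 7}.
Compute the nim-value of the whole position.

Pile A is a plain Nim pile of size 10, so its Grundy value is 10.
For pile B, compute g(0), g(1), … with moves {3, 5, 7}:
k:     0  1  2  3  4  5  6  7  8  9
g(k):  0  0  0  1  1  1  2  2  2  3
So g(9) = 3.
By the Sprague-Grundy theorem, the Grundy value of a sum of independent games is the XOR of the component values.
Combined value = 10 ⊕ 3 = 9.

9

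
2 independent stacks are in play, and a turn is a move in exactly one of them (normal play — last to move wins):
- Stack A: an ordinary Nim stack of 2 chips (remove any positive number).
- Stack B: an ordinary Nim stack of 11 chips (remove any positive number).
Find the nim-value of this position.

9

Stack A is a plain Nim stack of size 2, so its Grundy value is 2.
Stack B is a plain Nim stack of size 11, so its Grundy value is 11.
By the Sprague-Grundy theorem, the Grundy value of a sum of independent games is the XOR of the component values.
Combined value = 2 ⊕ 11 = 9.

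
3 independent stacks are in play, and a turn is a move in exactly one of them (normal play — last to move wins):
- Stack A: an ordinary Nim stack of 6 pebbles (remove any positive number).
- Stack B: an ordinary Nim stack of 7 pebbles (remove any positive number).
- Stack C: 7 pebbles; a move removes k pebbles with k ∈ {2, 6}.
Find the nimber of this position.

Stack A is a plain Nim stack of size 6, so its Grundy value is 6.
Stack B is a plain Nim stack of size 7, so its Grundy value is 7.
Build the Grundy sequence for stack C with g(k) = mex{g(k−s) : s ∈ {2, 6}, s ≤ k}:
k:     0  1  2  3  4  5  6  7
g(k):  0  0  1  1  0  0  1  1
So g(7) = 1.
The value of a disjunctive sum is the nim-sum of the parts.
Combined value = 6 ⊕ 7 ⊕ 1 = 0.

0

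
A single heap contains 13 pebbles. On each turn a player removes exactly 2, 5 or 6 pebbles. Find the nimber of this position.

1

Compute g(0), g(1), … for moves {2, 5, 6}:
k:     0  1  2  3  4  5  6  7  8  9 10 11 12 13
g(k):  0  0  1  1  0  2  1  3  0  2  1  0  0  1
So g(13) = 1.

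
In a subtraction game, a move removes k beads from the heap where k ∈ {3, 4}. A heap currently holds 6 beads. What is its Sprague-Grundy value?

Compute g(0), g(1), … for moves {3, 4}:
g(0) = mex{} = 0
g(1) = mex{} = 0
g(2) = mex{} = 0
g(3) = mex{0} = 1
g(4) = mex{0} = 1
g(5) = mex{0} = 1
g(6) = mex{0,1} = 2
So g(6) = 2.

2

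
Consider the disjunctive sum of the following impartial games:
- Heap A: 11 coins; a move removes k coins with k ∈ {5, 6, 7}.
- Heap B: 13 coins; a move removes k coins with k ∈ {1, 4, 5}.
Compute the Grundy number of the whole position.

Build the Grundy sequence for heap A with g(k) = mex{g(k−s) : s ∈ {5, 6, 7}, s ≤ k}:
g(0) = mex{} = 0
g(1) = mex{} = 0
g(2) = mex{} = 0
g(3) = mex{} = 0
g(4) = mex{} = 0
g(5) = mex{0} = 1
g(6) = mex{0} = 1
g(7) = mex{0} = 1
g(8) = mex{0} = 1
g(9) = mex{0} = 1
g(10) = mex{0,1} = 2
g(11) = mex{0,1} = 2
So g(11) = 2.
Build the Grundy sequence for heap B with g(k) = mex{g(k−s) : s ∈ {1, 4, 5}, s ≤ k}:
k:     0  1  2  3  4  5  6  7  8  9 10 11 12 13
g(k):  0  1  0  1  2  3  2  3  0  1  0  1  2  3
So g(13) = 3.
The value of a disjunctive sum is the nim-sum of the parts.
Combined value = 2 ⊕ 3 = 1.

1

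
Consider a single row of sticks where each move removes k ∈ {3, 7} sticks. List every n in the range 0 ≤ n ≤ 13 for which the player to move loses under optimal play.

0, 1, 2, 6, 10, 11, 12

Grundy values for subtraction set {3, 7}:
g(0) = mex{} = 0
g(1) = mex{} = 0
g(2) = mex{} = 0
g(3) = mex{0} = 1
g(4) = mex{0} = 1
g(5) = mex{0} = 1
g(6) = mex{1} = 0
g(7) = mex{0,1} = 2
g(8) = mex{0,1} = 2
g(9) = mex{0} = 1
g(10) = mex{1,2} = 0
g(11) = mex{1,2} = 0
g(12) = mex{1} = 0
g(13) = mex{0} = 1
The P-positions (g = 0) in 0..13 are 0, 1, 2, 6, 10, 11, 12.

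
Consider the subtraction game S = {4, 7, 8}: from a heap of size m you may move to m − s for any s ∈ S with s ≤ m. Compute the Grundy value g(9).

2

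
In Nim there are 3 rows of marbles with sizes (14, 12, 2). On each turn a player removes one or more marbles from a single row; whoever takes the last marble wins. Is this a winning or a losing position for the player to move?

Losing position

Nim-sum: 14 ⊕ 12 ⊕ 2 = 0.
The nim-sum is 0, so this is a P-position: the player to move is in a losing position under optimal play.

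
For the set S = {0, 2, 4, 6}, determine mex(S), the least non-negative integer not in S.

0 is in the set but 1 is not, so the mex is 1.

1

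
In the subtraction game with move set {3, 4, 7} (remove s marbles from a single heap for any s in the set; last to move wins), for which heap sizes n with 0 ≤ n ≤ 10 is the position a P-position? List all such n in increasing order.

Compute g(0), g(1), … for moves {3, 4, 7}:
k:     0  1  2  3  4  5  6  7  8  9 10
g(k):  0  0  0  1  1  1  2  2  2  3  0
The P-positions (g = 0) in 0..10 are 0, 1, 2, 10.

0, 1, 2, 10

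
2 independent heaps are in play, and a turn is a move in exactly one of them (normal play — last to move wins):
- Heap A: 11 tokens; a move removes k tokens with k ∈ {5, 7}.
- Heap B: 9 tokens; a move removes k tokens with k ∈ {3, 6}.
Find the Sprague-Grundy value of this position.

2

Grundy values for heap A (subtraction set {5, 7}):
k:     0  1  2  3  4  5  6  7  8  9 10 11
g(k):  0  0  0  0  0  1  1  1  1  1  2  2
So g(11) = 2.
Build the Grundy sequence for heap B with g(k) = mex{g(k−s) : s ∈ {3, 6}, s ≤ k}:
g(0) = mex{} = 0
g(1) = mex{} = 0
g(2) = mex{} = 0
g(3) = mex{0} = 1
g(4) = mex{0} = 1
g(5) = mex{0} = 1
g(6) = mex{0,1} = 2
g(7) = mex{0,1} = 2
g(8) = mex{0,1} = 2
g(9) = mex{1,2} = 0
So g(9) = 0.
By the Sprague-Grundy theorem, the Grundy value of a sum of independent games is the XOR of the component values.
Combined value = 2 XOR 0 = 2.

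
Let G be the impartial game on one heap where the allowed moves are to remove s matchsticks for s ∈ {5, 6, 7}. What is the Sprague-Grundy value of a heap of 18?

Grundy values for subtraction set {5, 6, 7}:
k:     0  1  2  3  4  5  6  7  8  9 10 11 12 13 14 15 16 17 18
g(k):  0  0  0  0  0  1  1  1  1  1  2  2  0  0  0  0  0  1  1
So g(18) = 1.

1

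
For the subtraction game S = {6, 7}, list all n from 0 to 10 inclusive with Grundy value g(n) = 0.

Build the Grundy sequence with g(k) = mex{g(k−s) : s ∈ {6, 7}, s ≤ k}:
k:     0  1  2  3  4  5  6  7  8  9 10
g(k):  0  0  0  0  0  0  1  1  1  1  1
The P-positions (g = 0) in 0..10 are 0, 1, 2, 3, 4, 5.

0, 1, 2, 3, 4, 5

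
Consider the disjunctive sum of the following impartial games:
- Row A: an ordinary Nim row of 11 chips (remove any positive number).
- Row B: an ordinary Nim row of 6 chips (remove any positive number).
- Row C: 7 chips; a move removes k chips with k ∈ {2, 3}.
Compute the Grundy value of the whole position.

12

Row A is a plain Nim row of size 11, so its Grundy value is 11.
Row B is a plain Nim row of size 6, so its Grundy value is 6.
For row C, compute g(0), g(1), … with moves {2, 3}:
k:     0  1  2  3  4  5  6  7
g(k):  0  0  1  1  2  0  0  1
So g(7) = 1.
By the Sprague-Grundy theorem, the Grundy value of a sum of independent games is the XOR of the component values.
Combined value = 11 ⊕ 6 ⊕ 1 = 12.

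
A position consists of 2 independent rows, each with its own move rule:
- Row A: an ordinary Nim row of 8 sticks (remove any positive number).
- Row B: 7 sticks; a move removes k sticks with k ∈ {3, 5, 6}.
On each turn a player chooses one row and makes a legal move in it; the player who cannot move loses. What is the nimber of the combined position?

Row A is a plain Nim row of size 8, so its Grundy value is 8.
Build the Grundy sequence for row B with g(k) = mex{g(k−s) : s ∈ {3, 5, 6}, s ≤ k}:
g(0) = mex{} = 0
g(1) = mex{} = 0
g(2) = mex{} = 0
g(3) = mex{0} = 1
g(4) = mex{0} = 1
g(5) = mex{0} = 1
g(6) = mex{0,1} = 2
g(7) = mex{0,1} = 2
So g(7) = 2.
The value of a disjunctive sum is the nim-sum of the parts.
Combined value = 8 ⊕ 2 = 10.

10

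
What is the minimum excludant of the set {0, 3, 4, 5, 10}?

1

0 is in the set but 1 is not, so the mex is 1.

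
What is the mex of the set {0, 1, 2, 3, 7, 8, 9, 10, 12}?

The values 0, 1, 2, 3 are all present; 4 is the first non-negative integer missing from the set.

4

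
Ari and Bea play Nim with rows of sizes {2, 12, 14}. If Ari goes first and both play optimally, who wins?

In binary:
  0010  (2)
  1100  (12)
  1110  (14)
  ----
  0000  (0)
The nim-sum is 0, so this is a P-position: the player to move is in a losing position under optimal play; Ari is about to move from it and so loses — Bea wins.

Bea wins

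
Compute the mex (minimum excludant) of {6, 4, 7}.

0

0 is not in the set, so the mex is 0.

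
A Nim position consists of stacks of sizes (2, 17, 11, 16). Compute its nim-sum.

Bitwise XOR of the heap sizes:
  00010  (2)
  10001  (17)
  01011  (11)
  10000  (16)
  -----
  01000  (8)

8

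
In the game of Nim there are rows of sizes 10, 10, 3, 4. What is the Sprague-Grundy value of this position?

7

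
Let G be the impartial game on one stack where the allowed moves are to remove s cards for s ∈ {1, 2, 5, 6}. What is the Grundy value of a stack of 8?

Compute g(0), g(1), … for moves {1, 2, 5, 6}:
g(0) = mex{} = 0
g(1) = mex{0} = 1
g(2) = mex{0,1} = 2
g(3) = mex{1,2} = 0
g(4) = mex{0,2} = 1
g(5) = mex{0,1} = 2
g(6) = mex{0,1,2} = 3
g(7) = mex{1,2,3} = 0
g(8) = mex{0,2,3} = 1
So g(8) = 1.

1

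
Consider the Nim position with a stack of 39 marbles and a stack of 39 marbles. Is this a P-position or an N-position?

Nim-sum: 39 XOR 39 = 0.
The nim-sum is 0, so this is a P-position: the player to move is in a losing position under optimal play.

P-position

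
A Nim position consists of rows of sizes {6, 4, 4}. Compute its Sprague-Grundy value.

6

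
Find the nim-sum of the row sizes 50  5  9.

Compute the nim-sum pairwise:
50 ⊕ 5 = 55
55 ⊕ 9 = 62

62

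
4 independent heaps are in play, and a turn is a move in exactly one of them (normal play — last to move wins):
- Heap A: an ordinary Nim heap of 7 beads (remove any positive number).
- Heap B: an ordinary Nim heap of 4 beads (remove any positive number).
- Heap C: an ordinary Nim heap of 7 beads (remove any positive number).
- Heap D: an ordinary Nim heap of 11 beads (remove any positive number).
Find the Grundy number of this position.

Heap A is a plain Nim heap of size 7, so its Grundy value is 7.
Heap B is a plain Nim heap of size 4, so its Grundy value is 4.
Heap C is a plain Nim heap of size 7, so its Grundy value is 7.
Heap D is a plain Nim heap of size 11, so its Grundy value is 11.
By the Sprague-Grundy theorem, the Grundy value of a sum of independent games is the XOR of the component values.
Combined value = 7 ⊕ 4 ⊕ 7 ⊕ 11 = 15.

15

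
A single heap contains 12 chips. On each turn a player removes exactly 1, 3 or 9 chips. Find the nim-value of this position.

0

Grundy values for subtraction set {1, 3, 9}:
g(0) = mex{} = 0
g(1) = mex{0} = 1
g(2) = mex{1} = 0
g(3) = mex{0} = 1
g(4) = mex{1} = 0
g(5) = mex{0} = 1
g(6) = mex{1} = 0
g(7) = mex{0} = 1
g(8) = mex{1} = 0
g(9) = mex{0} = 1
g(10) = mex{1} = 0
g(11) = mex{0} = 1
g(12) = mex{1} = 0
So g(12) = 0.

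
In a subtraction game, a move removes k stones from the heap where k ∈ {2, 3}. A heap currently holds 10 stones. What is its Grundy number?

Grundy values for subtraction set {2, 3}:
k:     0  1  2  3  4  5  6  7  8  9 10
g(k):  0  0  1  1  2  0  0  1  1  2  0
So g(10) = 0.

0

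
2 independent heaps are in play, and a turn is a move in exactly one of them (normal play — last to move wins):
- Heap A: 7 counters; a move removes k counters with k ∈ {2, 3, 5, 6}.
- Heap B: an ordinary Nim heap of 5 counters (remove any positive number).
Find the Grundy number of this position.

6

Build the Grundy sequence for heap A with g(k) = mex{g(k−s) : s ∈ {2, 3, 5, 6}, s ≤ k}:
k:     0  1  2  3  4  5  6  7
g(k):  0  0  1  1  2  2  3  3
So g(7) = 3.
Heap B is a plain Nim heap of size 5, so its Grundy value is 5.
By the Sprague-Grundy theorem, the Grundy value of a sum of independent games is the XOR of the component values.
Combined value = 3 XOR 5 = 6.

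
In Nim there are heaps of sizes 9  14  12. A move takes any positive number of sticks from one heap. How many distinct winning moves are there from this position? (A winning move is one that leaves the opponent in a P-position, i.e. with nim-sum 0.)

3

Bitwise XOR of the heap sizes:
  1001  (9)
  1110  (14)
  1100  (12)
  ----
  1011  (11)
The overall nim-sum is X = 11. A heap of size p has a winning move iff p XOR X < p (reduce it to p XOR X).
  9: 9 XOR 11 = 2 < 9 — winning move (to 2).
  14: 14 XOR 11 = 5 < 14 — winning move (to 5).
  12: 12 XOR 11 = 7 < 12 — winning move (to 7).
That gives 3 winning moves.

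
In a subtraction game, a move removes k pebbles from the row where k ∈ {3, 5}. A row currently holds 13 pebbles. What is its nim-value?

1

Grundy values for subtraction set {3, 5}:
g(0) = mex{} = 0
g(1) = mex{} = 0
g(2) = mex{} = 0
g(3) = mex{0} = 1
g(4) = mex{0} = 1
g(5) = mex{0} = 1
g(6) = mex{0,1} = 2
g(7) = mex{0,1} = 2
g(8) = mex{1} = 0
g(9) = mex{1,2} = 0
g(10) = mex{1,2} = 0
g(11) = mex{0,2} = 1
g(12) = mex{0,2} = 1
g(13) = mex{0} = 1
So g(13) = 1.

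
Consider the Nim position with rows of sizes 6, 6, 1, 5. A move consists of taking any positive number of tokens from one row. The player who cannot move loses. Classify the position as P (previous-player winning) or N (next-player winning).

N-position

Nim-sum: 6 ^ 6 ^ 1 ^ 5 = 4.
The nim-sum is 4 ≠ 0, so this is an N-position: the player to move can win.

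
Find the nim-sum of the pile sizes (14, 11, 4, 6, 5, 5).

7

Nim-sum: 14 ⊕ 11 ⊕ 4 ⊕ 6 ⊕ 5 ⊕ 5 = 7.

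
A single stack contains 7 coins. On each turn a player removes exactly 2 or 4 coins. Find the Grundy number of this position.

0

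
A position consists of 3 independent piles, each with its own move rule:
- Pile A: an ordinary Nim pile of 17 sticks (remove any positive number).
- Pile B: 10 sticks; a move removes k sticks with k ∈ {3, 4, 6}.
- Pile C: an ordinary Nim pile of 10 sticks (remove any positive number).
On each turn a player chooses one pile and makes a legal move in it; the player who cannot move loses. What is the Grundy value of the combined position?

Pile A is a plain Nim pile of size 17, so its Grundy value is 17.
For pile B, compute g(0), g(1), … with moves {3, 4, 6}:
g(0) = mex{} = 0
g(1) = mex{} = 0
g(2) = mex{} = 0
g(3) = mex{0} = 1
g(4) = mex{0} = 1
g(5) = mex{0} = 1
g(6) = mex{0,1} = 2
g(7) = mex{0,1} = 2
g(8) = mex{0,1} = 2
g(9) = mex{1,2} = 0
g(10) = mex{1,2} = 0
So g(10) = 0.
Pile C is a plain Nim pile of size 10, so its Grundy value is 10.
By the Sprague-Grundy theorem, the Grundy value of a sum of independent games is the XOR of the component values.
Combined value = 17 XOR 0 XOR 10 = 27.

27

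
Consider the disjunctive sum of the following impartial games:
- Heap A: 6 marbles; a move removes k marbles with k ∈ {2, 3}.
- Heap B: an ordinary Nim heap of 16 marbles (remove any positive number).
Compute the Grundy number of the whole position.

Build the Grundy sequence for heap A with g(k) = mex{g(k−s) : s ∈ {2, 3}, s ≤ k}:
g(0) = mex{} = 0
g(1) = mex{} = 0
g(2) = mex{0} = 1
g(3) = mex{0} = 1
g(4) = mex{0,1} = 2
g(5) = mex{1} = 0
g(6) = mex{1,2} = 0
So g(6) = 0.
Heap B is a plain Nim heap of size 16, so its Grundy value is 16.
By the Sprague-Grundy theorem, the Grundy value of a sum of independent games is the XOR of the component values.
Combined value = 0 XOR 16 = 16.

16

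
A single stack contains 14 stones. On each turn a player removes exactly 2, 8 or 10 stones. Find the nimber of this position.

3

Compute g(0), g(1), … for moves {2, 8, 10}:
k:     0  1  2  3  4  5  6  7  8  9 10 11 12 13 14
g(k):  0  0  1  1  0  0  1  1  2  2  3  3  2  2  3
So g(14) = 3.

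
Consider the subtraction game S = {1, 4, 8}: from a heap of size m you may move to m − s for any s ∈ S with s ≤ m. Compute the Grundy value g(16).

2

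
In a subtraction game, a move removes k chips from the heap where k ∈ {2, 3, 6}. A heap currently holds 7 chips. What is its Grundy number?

Build the Grundy sequence with g(k) = mex{g(k−s) : s ∈ {2, 3, 6}, s ≤ k}:
k:     0  1  2  3  4  5  6  7
g(k):  0  0  1  1  2  0  3  1
So g(7) = 1.

1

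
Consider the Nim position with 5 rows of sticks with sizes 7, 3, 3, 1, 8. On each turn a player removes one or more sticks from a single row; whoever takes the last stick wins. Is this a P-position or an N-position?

N-position

Nim-sum: 7 ^ 3 ^ 3 ^ 1 ^ 8 = 14.
The nim-sum is 14 ≠ 0, so this is an N-position: the player to move can win.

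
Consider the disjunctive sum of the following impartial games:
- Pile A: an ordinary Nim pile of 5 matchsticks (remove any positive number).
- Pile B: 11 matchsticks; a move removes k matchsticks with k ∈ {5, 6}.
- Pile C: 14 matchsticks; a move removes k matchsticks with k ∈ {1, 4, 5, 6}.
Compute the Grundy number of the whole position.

Pile A is a plain Nim pile of size 5, so its Grundy value is 5.
Grundy values for pile B (subtraction set {5, 6}):
k:     0  1  2  3  4  5  6  7  8  9 10 11
g(k):  0  0  0  0  0  1  1  1  1  1  2  0
So g(11) = 0.
For pile C, compute g(0), g(1), … with moves {1, 4, 5, 6}:
k:     0  1  2  3  4  5  6  7  8  9 10 11 12 13 14
g(k):  0  1  0  1  2  3  2  3  4  0  1  0  1  2  3
So g(14) = 3.
The value of a disjunctive sum is the nim-sum of the parts.
Combined value = 5 ⊕ 0 ⊕ 3 = 6.

6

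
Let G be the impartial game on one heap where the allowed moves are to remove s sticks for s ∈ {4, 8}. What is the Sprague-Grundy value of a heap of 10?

2

Compute g(0), g(1), … for moves {4, 8}:
g(0) = mex{} = 0
g(1) = mex{} = 0
g(2) = mex{} = 0
g(3) = mex{} = 0
g(4) = mex{0} = 1
g(5) = mex{0} = 1
g(6) = mex{0} = 1
g(7) = mex{0} = 1
g(8) = mex{0,1} = 2
g(9) = mex{0,1} = 2
g(10) = mex{0,1} = 2
So g(10) = 2.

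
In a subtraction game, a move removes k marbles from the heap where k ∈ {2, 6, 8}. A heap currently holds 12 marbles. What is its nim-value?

2

Build the Grundy sequence with g(k) = mex{g(k−s) : s ∈ {2, 6, 8}, s ≤ k}:
k:     0  1  2  3  4  5  6  7  8  9 10 11 12
g(k):  0  0  1  1  0  0  1  1  2  2  3  3  2
So g(12) = 2.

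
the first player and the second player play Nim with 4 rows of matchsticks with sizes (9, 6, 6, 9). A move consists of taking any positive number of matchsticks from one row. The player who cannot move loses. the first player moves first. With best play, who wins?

the second player wins

Compute the nim-sum pairwise:
9 ^ 6 = 15
15 ^ 6 = 9
9 ^ 9 = 0
The nim-sum is 0, so this is a P-position: the player to move is in a losing position under optimal play; the first player is about to move from it and so loses — the second player wins.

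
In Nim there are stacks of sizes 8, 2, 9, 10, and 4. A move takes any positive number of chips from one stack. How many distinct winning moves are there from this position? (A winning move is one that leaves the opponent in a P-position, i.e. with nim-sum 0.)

3

Compute the nim-sum pairwise:
8 ⊕ 2 = 10
10 ⊕ 9 = 3
3 ⊕ 10 = 9
9 ⊕ 4 = 13
The overall nim-sum is X = 13. A stack of size p has a winning move iff p XOR X < p (reduce it to p XOR X).
  8: 8 XOR 13 = 5 < 8 — winning move (to 5).
  2: 2 XOR 13 = 15 ≥ 2 — no move.
  9: 9 XOR 13 = 4 < 9 — winning move (to 4).
  10: 10 XOR 13 = 7 < 10 — winning move (to 7).
  4: 4 XOR 13 = 9 ≥ 4 — no move.
That gives 3 winning moves.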